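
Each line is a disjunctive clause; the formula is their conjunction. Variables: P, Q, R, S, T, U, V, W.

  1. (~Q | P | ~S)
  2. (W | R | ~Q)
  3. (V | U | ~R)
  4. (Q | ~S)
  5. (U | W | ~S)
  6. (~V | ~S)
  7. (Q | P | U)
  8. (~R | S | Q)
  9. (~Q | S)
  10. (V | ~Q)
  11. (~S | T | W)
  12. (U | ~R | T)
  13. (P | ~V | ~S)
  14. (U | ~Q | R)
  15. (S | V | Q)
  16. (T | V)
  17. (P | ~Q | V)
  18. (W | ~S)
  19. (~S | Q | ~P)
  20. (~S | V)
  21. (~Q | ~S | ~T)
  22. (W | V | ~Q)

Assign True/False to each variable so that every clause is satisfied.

P = F, Q = F, R = F, S = F, T = F, U = T, V = T, W = F

U occurs only positively in the remaining clauses — set U = True.
Branch on P: take P = False.
Branch on Q: take Q = False.
  then S is forced to False.
  then R is forced to False.
  then V is forced to True.
T, W are now unconstrained; take T = False, W = False.
Check each clause:
  1. (P | ~Q | ~S) — ~S is true.
  2. (~Q | W | R) — ~Q is true.
  3. (U | V | ~R) — ~R is true.
  4. (~S | Q) — ~S is true.
  5. (U | ~S | W) — ~S is true.
  6. (~S | ~V) — ~S is true.
  7. (Q | P | U) — U is true.
  8. (S | ~R | Q) — ~R is true.
  9. (S | ~Q) — ~Q is true.
  10. (~Q | V) — ~Q is true.
  11. (T | ~S | W) — ~S is true.
  12. (U | T | ~R) — ~R is true.
  13. (P | ~V | ~S) — ~S is true.
  14. (R | ~Q | U) — ~Q is true.
  15. (S | Q | V) — V is true.
  16. (V | T) — V is true.
  17. (V | P | ~Q) — ~Q is true.
  18. (W | ~S) — ~S is true.
  19. (~P | Q | ~S) — ~S is true.
  20. (~S | V) — ~S is true.
  21. (~Q | ~T | ~S) — ~T is true.
  22. (W | ~Q | V) — ~Q is true.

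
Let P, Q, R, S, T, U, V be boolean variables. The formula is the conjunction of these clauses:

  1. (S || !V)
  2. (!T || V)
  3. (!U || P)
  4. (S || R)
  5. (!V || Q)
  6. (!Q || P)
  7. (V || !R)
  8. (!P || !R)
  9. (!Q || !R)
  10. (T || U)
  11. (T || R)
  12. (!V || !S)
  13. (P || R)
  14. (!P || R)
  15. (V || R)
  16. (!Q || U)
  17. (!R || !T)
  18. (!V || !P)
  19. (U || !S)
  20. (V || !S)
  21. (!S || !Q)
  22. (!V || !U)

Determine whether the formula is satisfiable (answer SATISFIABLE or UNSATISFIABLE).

R = True:
  propagation gives V=True, S=True; an empty clause results — contradiction.
R = False:
  propagation gives S=True, T=True, V=True; an empty clause results — contradiction.
Every branch closes, so no satisfying assignment exists.

UNSATISFIABLE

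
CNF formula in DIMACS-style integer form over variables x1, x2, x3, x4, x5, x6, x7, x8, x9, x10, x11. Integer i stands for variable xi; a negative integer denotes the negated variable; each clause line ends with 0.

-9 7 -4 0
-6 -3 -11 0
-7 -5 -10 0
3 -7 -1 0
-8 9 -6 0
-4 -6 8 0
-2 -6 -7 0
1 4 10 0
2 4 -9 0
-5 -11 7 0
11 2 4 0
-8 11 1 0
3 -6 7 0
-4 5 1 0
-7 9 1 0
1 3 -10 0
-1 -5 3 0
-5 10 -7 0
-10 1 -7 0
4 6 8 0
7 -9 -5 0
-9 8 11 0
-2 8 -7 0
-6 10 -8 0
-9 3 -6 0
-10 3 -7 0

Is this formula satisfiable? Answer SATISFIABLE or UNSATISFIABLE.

SATISFIABLE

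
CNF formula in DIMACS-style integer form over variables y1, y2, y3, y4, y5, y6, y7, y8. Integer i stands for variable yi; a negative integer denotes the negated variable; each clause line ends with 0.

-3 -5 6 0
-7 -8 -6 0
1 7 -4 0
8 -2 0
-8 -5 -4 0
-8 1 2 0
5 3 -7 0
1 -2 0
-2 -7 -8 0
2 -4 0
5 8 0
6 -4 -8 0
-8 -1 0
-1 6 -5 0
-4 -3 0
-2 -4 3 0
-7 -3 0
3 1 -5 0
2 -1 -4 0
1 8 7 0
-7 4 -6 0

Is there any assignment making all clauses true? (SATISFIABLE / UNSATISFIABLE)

SATISFIABLE

Branch on y1: take y1 = True.
  then y8 is forced to False.
  then y2 is forced to False.
  then y4 is forced to False.
  then y5 is forced to True.
  then y6 is forced to True.
  then y7 is forced to False.
y3 is now unconstrained; take y3 = False.
Every clause has at least one true literal under this assignment.
So y1=True, y2=False, y3=False, y4=False, y5=True, y6=True, y7=False, y8=False is a satisfying assignment.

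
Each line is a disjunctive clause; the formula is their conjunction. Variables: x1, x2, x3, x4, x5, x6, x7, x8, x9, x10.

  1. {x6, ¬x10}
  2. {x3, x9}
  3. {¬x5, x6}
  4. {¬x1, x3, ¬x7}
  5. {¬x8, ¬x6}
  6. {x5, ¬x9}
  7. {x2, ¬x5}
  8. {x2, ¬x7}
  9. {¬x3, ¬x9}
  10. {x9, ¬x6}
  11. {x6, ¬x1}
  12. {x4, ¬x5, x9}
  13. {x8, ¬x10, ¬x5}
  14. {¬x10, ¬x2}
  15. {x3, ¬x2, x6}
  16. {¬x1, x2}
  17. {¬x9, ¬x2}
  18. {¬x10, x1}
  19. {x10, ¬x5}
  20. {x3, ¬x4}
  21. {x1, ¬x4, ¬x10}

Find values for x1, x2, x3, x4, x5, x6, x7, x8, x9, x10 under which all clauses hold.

x1=False, x2=True, x3=True, x4=True, x5=False, x6=False, x7=False, x8=False, x9=False, x10=False

Pure literal: x7 appears only negated; assign x7 = False.
Set x1 = False and propagate.
  then x10 is forced to False.
  then x5 is forced to False.
  then x9 is forced to False.
  then x3 is forced to True.
  then x6 is forced to False.
x2, x4, x8 are now unconstrained; take x2 = True, x4 = True, x8 = False.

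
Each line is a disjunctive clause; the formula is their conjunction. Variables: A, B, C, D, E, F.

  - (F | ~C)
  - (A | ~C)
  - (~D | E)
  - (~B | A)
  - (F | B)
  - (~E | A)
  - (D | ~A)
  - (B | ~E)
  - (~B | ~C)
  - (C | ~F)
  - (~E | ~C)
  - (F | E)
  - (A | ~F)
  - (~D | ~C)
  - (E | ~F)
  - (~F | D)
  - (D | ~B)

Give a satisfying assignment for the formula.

A = True  B = True  C = False  D = True  E = True  F = False

Branch on A: take A = True.
  then D is forced to True.
  then E is forced to True.
  then B is forced to True.
  then C is forced to False.
  then F is forced to False.
Every clause has at least one true literal under this assignment.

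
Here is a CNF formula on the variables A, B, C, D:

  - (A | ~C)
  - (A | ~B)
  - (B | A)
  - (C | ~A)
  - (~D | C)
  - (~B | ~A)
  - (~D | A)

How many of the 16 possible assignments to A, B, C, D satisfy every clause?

Satisfying assignments:
  A=1 B=0 C=1 D=0
  A=1 B=0 C=1 D=1
That's 2 in total.

2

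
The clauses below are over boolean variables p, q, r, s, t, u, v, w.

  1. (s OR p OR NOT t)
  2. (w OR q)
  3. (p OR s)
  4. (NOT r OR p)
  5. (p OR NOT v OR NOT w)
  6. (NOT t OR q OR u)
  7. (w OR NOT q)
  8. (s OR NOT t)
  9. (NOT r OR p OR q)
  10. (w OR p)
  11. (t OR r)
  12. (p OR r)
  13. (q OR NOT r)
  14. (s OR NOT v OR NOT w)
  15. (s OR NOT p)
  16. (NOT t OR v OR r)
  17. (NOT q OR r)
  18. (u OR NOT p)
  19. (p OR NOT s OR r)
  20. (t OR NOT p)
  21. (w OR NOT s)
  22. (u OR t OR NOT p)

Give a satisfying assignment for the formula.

u occurs only positively in the remaining clauses — set u = True.
Branch on p: take p = True.
  then s is forced to True.
  then t is forced to True.
  then w is forced to True.
Set q = True and propagate.
  then r is forced to True.
v is now unconstrained; take v = True.

p=True, q=True, r=True, s=True, t=True, u=True, v=True, w=True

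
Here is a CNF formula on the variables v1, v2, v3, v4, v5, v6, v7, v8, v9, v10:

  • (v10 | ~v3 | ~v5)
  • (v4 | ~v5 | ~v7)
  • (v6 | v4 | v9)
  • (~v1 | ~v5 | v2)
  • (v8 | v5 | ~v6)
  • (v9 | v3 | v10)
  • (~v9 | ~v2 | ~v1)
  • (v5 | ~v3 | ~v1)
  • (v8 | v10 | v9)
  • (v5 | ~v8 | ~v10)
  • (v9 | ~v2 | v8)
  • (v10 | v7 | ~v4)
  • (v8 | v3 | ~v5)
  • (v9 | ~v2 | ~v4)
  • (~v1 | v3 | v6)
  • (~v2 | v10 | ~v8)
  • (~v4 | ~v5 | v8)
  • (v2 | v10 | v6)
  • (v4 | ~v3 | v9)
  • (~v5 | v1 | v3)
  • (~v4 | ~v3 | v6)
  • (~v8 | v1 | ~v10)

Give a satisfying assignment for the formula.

v1=F  v2=T  v3=F  v4=F  v5=F  v6=F  v7=T  v8=F  v9=T  v10=F

Check each clause:
  1. (v10 | ~v3 | ~v5) — ~v5 is true.
  2. (~v7 | v4 | ~v5) — ~v5 is true.
  3. (v9 | v6 | v4) — v9 is true.
  4. (~v1 | v2 | ~v5) — v2 is true.
  5. (~v6 | v5 | v8) — ~v6 is true.
  6. (v3 | v10 | v9) — v9 is true.
  7. (~v9 | ~v1 | ~v2) — ~v1 is true.
  8. (~v1 | ~v3 | v5) — ~v3 is true.
  9. (v8 | v9 | v10) — v9 is true.
  10. (~v10 | v5 | ~v8) — ~v8 is true.
  11. (~v2 | v9 | v8) — v9 is true.
  12. (v7 | ~v4 | v10) — ~v4 is true.
  13. (v3 | v8 | ~v5) — ~v5 is true.
  14. (~v2 | v9 | ~v4) — v9 is true.
  15. (v6 | v3 | ~v1) — ~v1 is true.
  16. (v10 | ~v2 | ~v8) — ~v8 is true.
  17. (~v4 | v8 | ~v5) — ~v5 is true.
  18. (v2 | v6 | v10) — v2 is true.
  19. (v4 | ~v3 | v9) — v9 is true.
  20. (~v5 | v3 | v1) — ~v5 is true.
  21. (~v3 | ~v4 | v6) — ~v4 is true.
  22. (~v8 | v1 | ~v10) — ~v8 is true.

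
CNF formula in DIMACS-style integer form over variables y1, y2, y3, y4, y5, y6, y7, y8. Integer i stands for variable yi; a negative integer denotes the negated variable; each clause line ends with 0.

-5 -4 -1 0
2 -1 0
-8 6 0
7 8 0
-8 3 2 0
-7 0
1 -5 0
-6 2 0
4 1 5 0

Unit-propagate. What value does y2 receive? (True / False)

True

(!y7) is a unit clause: y7 = False.
(y8 || y7): since y7 = False, the clause reduces to (y8). y8 = True.
From (y6 || !y8) and y8 = True: y6 = True.
From (!y6 || y2) and y6 = True: y2 = True.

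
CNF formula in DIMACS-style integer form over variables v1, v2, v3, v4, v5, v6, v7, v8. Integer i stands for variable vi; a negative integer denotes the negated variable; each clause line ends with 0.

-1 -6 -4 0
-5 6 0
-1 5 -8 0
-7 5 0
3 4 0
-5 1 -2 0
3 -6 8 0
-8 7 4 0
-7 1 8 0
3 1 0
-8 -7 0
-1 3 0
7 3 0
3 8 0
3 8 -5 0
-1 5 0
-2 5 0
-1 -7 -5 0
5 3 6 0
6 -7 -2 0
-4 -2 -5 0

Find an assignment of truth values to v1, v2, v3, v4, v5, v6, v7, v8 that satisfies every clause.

v1=0, v2=0, v3=1, v4=1, v5=1, v6=1, v7=0, v8=1

Check each clause:
  1. (¬v1 ∨ ¬v6 ∨ ¬v4) — ¬v1 is true.
  2. (¬v5 ∨ v6) — v6 is true.
  3. (¬v8 ∨ ¬v1 ∨ v5) — v5 is true.
  4. (¬v7 ∨ v5) — ¬v7 is true.
  5. (v4 ∨ v3) — v3 is true.
  6. (v1 ∨ ¬v5 ∨ ¬v2) — ¬v2 is true.
  7. (v3 ∨ v8 ∨ ¬v6) — v8 is true.
  8. (v7 ∨ v4 ∨ ¬v8) — v4 is true.
  9. (v1 ∨ ¬v7 ∨ v8) — v8 is true.
  10. (v1 ∨ v3) — v3 is true.
  11. (¬v8 ∨ ¬v7) — ¬v7 is true.
  12. (¬v1 ∨ v3) — v3 is true.
  13. (v3 ∨ v7) — v3 is true.
  14. (v3 ∨ v8) — v8 is true.
  15. (v8 ∨ ¬v5 ∨ v3) — v3 is true.
  16. (v5 ∨ ¬v1) — v5 is true.
  17. (¬v2 ∨ v5) — v5 is true.
  18. (¬v5 ∨ ¬v7 ∨ ¬v1) — ¬v7 is true.
  19. (v5 ∨ v6 ∨ v3) — v3 is true.
  20. (v6 ∨ ¬v7 ∨ ¬v2) — ¬v7 is true.
  21. (¬v4 ∨ ¬v2 ∨ ¬v5) — ¬v2 is true.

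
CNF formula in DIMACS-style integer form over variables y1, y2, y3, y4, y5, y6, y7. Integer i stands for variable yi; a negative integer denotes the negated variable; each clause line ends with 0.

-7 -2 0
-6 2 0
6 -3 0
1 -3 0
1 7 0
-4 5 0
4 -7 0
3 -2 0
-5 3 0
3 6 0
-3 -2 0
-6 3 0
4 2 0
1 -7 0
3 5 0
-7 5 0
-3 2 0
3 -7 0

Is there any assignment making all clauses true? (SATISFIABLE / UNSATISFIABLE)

UNSATISFIABLE

y3 = True:
  propagation gives y6=True, y2=True; an empty clause results — contradiction.
y3 = False:
  propagation gives y2=False, y6=False; an empty clause results — contradiction.
Every branch closes, so no satisfying assignment exists.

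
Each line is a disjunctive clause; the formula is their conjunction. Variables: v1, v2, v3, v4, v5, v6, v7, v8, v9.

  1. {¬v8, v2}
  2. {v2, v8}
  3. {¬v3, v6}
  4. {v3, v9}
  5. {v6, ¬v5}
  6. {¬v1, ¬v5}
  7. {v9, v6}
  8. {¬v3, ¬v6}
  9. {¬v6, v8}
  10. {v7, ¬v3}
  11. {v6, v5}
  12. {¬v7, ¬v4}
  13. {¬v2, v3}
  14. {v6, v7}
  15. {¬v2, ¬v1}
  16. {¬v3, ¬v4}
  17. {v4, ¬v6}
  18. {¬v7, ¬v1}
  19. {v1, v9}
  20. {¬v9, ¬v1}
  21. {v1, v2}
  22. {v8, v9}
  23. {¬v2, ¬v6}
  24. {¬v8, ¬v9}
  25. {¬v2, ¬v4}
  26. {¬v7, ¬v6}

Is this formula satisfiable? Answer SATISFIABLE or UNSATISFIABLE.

UNSATISFIABLE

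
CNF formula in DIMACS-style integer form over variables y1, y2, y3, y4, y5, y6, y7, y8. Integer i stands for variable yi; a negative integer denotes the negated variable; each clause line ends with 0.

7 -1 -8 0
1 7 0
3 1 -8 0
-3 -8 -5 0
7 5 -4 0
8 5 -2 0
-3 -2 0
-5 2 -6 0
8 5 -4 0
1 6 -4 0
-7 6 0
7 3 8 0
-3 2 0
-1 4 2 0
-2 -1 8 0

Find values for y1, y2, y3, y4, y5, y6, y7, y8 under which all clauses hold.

y1 = False, y2 = False, y3 = False, y4 = False, y5 = False, y6 = True, y7 = True, y8 = False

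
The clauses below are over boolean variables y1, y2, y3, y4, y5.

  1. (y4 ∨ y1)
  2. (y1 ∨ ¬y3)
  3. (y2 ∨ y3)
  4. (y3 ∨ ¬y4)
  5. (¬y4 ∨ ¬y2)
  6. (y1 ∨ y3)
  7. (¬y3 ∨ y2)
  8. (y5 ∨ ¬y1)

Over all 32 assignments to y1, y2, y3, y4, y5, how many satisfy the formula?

2

The models are:
  y1=T y2=T y3=F y4=F y5=T
  y1=T y2=T y3=T y4=F y5=T
That's 2 in total.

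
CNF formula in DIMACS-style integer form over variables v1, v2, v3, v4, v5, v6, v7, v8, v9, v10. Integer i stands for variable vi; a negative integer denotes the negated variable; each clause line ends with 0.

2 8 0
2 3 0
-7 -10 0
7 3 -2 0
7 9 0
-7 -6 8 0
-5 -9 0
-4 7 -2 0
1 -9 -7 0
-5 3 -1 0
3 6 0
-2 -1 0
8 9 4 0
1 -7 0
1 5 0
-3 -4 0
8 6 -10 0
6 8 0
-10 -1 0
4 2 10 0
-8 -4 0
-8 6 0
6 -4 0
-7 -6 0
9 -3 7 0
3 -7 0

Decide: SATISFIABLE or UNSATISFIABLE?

v7 = True:
  propagation gives v10=False, v1=True, v2=False, v8=True; an empty clause results — contradiction.
v7 = False:
  propagation gives v9=True, v5=False, v1=True, v2=False; an empty clause results — contradiction.
Every branch closes, so no satisfying assignment exists.

UNSATISFIABLE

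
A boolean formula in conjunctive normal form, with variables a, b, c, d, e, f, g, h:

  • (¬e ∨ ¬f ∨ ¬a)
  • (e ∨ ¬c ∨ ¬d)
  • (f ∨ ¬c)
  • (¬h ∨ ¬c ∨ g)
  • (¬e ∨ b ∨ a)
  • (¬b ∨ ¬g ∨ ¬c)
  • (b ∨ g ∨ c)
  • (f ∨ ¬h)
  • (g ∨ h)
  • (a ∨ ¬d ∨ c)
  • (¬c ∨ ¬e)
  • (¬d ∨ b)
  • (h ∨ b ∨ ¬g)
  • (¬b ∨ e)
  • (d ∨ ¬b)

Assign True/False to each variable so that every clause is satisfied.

a=True, b=False, c=False, d=False, e=False, f=True, g=True, h=True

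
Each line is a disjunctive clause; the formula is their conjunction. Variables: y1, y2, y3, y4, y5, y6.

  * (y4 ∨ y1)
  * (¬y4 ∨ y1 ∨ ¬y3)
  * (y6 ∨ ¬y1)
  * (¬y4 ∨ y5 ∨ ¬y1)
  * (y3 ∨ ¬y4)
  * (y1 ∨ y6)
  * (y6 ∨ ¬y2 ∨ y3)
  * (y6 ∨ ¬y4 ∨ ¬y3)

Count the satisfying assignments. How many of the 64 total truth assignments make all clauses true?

10

Split on y1, then y4.
  y1=1, y4=1: remaining (y2,y3,y5,y6) ∈ {(0,1,1,1); (1,1,1,1)} — 2.
  y1=1, y4=0: forces y6=1; y2, y3, y5 free → 2^3 = 8.
  y1=0, y4=1: a clause becomes empty — 0.
  y1=0, y4=0: a clause becomes empty — 0.
Total: 2 + 8 + 0 + 0 = 10.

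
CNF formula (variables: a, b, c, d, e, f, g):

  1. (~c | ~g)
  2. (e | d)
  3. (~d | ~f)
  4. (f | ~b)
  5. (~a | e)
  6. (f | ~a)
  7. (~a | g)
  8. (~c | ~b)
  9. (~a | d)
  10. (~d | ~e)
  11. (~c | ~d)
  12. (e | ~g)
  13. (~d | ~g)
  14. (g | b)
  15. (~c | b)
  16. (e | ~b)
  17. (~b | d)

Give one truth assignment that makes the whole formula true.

a occurs only negated in the remaining clauses — set a = False.
c occurs only negated in the remaining clauses — set c = False.
Branch on b: take b = False.
  then g is forced to True.
  then e is forced to True.
  then d is forced to False.
f is now unconstrained; take f = False.

a=F, b=F, c=F, d=F, e=T, f=F, g=T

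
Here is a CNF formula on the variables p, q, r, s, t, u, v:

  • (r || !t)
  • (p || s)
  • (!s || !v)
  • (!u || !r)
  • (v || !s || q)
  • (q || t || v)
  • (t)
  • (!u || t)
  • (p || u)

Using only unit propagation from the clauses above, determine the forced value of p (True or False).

Unit clause (t) sets t = True.
In (!t || r), !t is now false; r must hold, so r = True.
From (!u || !r) and r = True: u = False.
(p || u) with u = False leaves only p, so p = True.

True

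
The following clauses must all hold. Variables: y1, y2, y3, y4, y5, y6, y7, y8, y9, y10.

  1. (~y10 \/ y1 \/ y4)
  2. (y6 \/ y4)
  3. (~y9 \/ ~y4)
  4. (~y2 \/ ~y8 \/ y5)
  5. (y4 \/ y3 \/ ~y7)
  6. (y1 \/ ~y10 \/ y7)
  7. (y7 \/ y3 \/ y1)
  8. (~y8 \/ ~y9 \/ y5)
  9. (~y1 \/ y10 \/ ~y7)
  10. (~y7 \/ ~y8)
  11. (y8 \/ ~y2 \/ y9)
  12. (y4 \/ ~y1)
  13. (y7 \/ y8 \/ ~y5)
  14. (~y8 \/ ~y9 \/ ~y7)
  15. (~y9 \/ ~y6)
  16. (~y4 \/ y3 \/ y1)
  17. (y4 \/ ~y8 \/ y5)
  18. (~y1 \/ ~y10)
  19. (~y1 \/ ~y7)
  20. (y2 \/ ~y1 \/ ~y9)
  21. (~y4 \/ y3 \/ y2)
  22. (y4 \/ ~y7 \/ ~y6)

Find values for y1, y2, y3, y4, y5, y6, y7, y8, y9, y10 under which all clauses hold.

y3 occurs only positively in the remaining clauses — set y3 = True.
Branch on y1: take y1 = True.
  then y4 is forced to True.
  then y9 is forced to False.
  then y10 is forced to False.
  then y7 is forced to False.
Try y2 = False.
The remaining clauses are satisfied by y5 = False, y6 = False, y8 = False.
Check each clause:
  1. (y4 \/ y1 \/ ~y10) — y1 is true.
  2. (y4 \/ y6) — y4 is true.
  3. (~y4 \/ ~y9) — ~y9 is true.
  4. (~y8 \/ ~y2 \/ y5) — ~y8 is true.
  5. (y4 \/ y3 \/ ~y7) — ~y7 is true.
  6. (y1 \/ y7 \/ ~y10) — y1 is true.
  7. (y3 \/ y1 \/ y7) — y1 is true.
  8. (~y8 \/ ~y9 \/ y5) — ~y8 is true.
  9. (~y7 \/ y10 \/ ~y1) — ~y7 is true.
  10. (~y8 \/ ~y7) — ~y8 is true.
  11. (y9 \/ y8 \/ ~y2) — ~y2 is true.
  12. (~y1 \/ y4) — y4 is true.
  13. (~y5 \/ y8 \/ y7) — ~y5 is true.
  14. (~y7 \/ ~y8 \/ ~y9) — ~y8 is true.
  15. (~y9 \/ ~y6) — ~y6 is true.
  16. (y1 \/ y3 \/ ~y4) — y1 is true.
  17. (~y8 \/ y5 \/ y4) — ~y8 is true.
  18. (~y1 \/ ~y10) — ~y10 is true.
  19. (~y1 \/ ~y7) — ~y7 is true.
  20. (~y1 \/ ~y9 \/ y2) — ~y9 is true.
  21. (~y4 \/ y3 \/ y2) — y3 is true.
  22. (y4 \/ ~y6 \/ ~y7) — ~y7 is true.

y1=T  y2=F  y3=T  y4=T  y5=F  y6=F  y7=F  y8=F  y9=F  y10=F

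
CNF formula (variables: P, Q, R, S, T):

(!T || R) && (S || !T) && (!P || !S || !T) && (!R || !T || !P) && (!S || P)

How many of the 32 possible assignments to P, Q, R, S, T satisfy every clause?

12

Split on T, then P.
  T=T, P=T: a clause becomes empty — 0.
  T=T, P=F: a clause becomes empty — 0.
  T=F, P=T: Q, R, S free → 2^3 = 8.
  T=F, P=F: remaining (Q,R,S) ∈ {(F,F,F); (F,T,F); (T,F,F); (T,T,F)} — 4.
Total: 0 + 0 + 8 + 4 = 12.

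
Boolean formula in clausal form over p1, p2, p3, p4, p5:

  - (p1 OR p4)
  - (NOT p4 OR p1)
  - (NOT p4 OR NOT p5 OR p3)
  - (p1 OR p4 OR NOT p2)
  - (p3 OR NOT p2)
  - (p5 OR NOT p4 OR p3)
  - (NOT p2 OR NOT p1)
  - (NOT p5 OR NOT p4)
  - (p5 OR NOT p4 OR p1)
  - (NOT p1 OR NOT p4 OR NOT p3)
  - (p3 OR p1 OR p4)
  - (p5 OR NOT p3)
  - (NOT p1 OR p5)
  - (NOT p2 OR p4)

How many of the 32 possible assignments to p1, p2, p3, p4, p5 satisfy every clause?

2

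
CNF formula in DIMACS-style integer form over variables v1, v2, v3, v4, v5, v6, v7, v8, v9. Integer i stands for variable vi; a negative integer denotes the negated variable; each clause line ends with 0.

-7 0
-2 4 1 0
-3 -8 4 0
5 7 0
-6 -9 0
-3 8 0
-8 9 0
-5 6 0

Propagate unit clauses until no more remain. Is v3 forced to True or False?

(~v7) is a unit clause: v7 = False.
(v5 \/ v7) with v7 = False leaves only v5, so v5 = True.
From (v6 \/ ~v5) and v5 = True: v6 = True.
(~v9 \/ ~v6): since v6 = True, the clause reduces to (~v9). v9 = False.
(~v8 \/ v9) with v9 = False leaves only ~v8, so v8 = False.
In (~v3 \/ v8), v8 is now false; ~v3 must hold, so v3 = False.

False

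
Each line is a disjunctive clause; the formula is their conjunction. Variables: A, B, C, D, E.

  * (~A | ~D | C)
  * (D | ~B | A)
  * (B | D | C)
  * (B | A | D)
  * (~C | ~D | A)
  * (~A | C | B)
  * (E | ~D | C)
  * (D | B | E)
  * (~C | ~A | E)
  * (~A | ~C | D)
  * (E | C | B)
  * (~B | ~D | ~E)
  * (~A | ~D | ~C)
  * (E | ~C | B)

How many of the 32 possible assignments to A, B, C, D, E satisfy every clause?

3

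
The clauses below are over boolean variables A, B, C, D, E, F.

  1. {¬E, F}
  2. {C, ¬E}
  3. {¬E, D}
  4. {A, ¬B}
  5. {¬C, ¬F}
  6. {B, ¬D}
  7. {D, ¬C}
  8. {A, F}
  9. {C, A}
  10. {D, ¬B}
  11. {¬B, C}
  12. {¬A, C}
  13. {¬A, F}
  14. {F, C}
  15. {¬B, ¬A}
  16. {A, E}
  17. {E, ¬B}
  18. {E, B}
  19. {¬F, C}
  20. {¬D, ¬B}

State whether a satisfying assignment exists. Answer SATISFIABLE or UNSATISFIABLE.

UNSATISFIABLE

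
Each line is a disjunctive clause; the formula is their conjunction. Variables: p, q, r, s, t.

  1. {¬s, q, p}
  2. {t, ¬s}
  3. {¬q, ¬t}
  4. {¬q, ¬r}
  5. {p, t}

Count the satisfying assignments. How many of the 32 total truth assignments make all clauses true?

Case analysis on q and t:
  q=T, t=T: a clause becomes empty — 0.
  q=T, t=F: remaining (p,r,s) ∈ {(T,F,F)} — 1.
  q=F, t=T: r free; 3 ways for (p,s) × 2^1 = 6.
  q=F, t=F: remaining (p,r,s) ∈ {(T,F,F); (T,T,F)} — 2.
Total: 0 + 1 + 6 + 2 = 9.

9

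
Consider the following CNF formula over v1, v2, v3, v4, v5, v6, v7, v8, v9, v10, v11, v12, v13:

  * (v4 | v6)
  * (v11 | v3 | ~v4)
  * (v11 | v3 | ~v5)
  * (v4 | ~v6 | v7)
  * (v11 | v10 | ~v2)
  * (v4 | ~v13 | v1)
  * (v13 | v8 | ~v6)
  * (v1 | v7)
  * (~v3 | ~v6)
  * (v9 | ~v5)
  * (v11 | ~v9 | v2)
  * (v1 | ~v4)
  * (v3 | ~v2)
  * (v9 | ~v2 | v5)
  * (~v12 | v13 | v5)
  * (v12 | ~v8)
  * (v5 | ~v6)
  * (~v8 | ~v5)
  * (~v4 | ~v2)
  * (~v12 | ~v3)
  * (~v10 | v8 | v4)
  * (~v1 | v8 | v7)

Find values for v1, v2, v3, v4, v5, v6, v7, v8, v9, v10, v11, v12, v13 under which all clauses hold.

Pure literal: v7 appears only positively; assign v7 = True.
v11 occurs only positively in the remaining clauses — set v11 = True.
Set v1 = True and propagate.
Set v2 = False and propagate.
The remaining clauses are satisfied by v3 = False, v4 = True, v5 = False, v6 = False, v8 = False, v9 = False, v10 = True, v12 = False, v13 = True.
Every clause has at least one true literal under this assignment.

v1 = True  v2 = False  v3 = False  v4 = True  v5 = False  v6 = False  v7 = True  v8 = False  v9 = False  v10 = True  v11 = True  v12 = False  v13 = True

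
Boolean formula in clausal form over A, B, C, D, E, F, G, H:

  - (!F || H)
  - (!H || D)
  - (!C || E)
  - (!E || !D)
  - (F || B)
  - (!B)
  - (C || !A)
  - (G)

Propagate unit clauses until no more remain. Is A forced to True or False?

Unit clause (!B) sets B = False.
(F || B): since B = False, the clause reduces to (F). F = True.
(H || !F): since F = True, the clause reduces to (H). H = True.
(!H || D): since H = True, the clause reduces to (D). D = True.
From (!D || !E) and D = True: E = False.
From (E || !C) and E = False: C = False.
In (C || !A), C is now false; !A must hold, so A = False.

False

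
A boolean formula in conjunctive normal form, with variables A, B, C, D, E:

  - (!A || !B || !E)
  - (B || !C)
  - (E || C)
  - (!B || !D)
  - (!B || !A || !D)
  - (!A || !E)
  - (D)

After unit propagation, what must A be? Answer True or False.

False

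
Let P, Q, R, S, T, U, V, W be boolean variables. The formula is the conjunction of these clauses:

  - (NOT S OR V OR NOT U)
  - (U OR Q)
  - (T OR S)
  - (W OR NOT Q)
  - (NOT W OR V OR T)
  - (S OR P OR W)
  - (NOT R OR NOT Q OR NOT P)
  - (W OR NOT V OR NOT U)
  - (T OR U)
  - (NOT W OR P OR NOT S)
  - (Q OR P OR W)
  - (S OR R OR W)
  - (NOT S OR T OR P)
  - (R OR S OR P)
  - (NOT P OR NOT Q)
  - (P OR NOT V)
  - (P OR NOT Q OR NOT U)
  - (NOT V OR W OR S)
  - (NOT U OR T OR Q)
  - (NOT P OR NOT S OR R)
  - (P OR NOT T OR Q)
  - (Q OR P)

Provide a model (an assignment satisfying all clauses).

P=F  Q=T  R=T  S=F  T=T  U=F  V=F  W=T

Try P = False.
  then V is forced to False.
  then Q is forced to True.
  then W is forced to True.
  then T is forced to True.
  then S is forced to False.
  then R is forced to True.
  then U is forced to False.
Every clause has at least one true literal under this assignment.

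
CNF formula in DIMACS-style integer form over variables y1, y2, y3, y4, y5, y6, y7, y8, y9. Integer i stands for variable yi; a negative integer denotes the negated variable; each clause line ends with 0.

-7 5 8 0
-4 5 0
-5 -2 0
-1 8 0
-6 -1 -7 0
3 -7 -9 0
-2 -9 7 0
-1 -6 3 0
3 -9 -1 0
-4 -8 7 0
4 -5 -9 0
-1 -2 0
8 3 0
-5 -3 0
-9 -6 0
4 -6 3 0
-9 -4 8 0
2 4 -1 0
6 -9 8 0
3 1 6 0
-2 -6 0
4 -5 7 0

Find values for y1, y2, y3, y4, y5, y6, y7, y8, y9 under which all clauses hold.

y1=0, y2=1, y3=1, y4=0, y5=0, y6=0, y7=0, y8=1, y9=0

Check each clause:
  1. {y5, ¬y7, y8} — y8 is true.
  2. {y5, ¬y4} — ¬y4 is true.
  3. {¬y5, ¬y2} — ¬y5 is true.
  4. {¬y1, y8} — y8 is true.
  5. {¬y7, ¬y1, ¬y6} — ¬y7 is true.
  6. {¬y9, y3, ¬y7} — ¬y7 is true.
  7. {¬y9, ¬y2, y7} — ¬y9 is true.
  8. {¬y1, ¬y6, y3} — ¬y6 is true.
  9. {¬y1, y3, ¬y9} — y3 is true.
  10. {y7, ¬y8, ¬y4} — ¬y4 is true.
  11. {¬y9, y4, ¬y5} — ¬y5 is true.
  12. {¬y1, ¬y2} — ¬y1 is true.
  13. {y8, y3} — y8 is true.
  14. {¬y5, ¬y3} — ¬y5 is true.
  15. {¬y9, ¬y6} — ¬y6 is true.
  16. {¬y6, y3, y4} — ¬y6 is true.
  17. {¬y4, ¬y9, y8} — y8 is true.
  18. {¬y1, y4, y2} — y2 is true.
  19. {y6, y8, ¬y9} — y8 is true.
  20. {y1, y6, y3} — y3 is true.
  21. {¬y2, ¬y6} — ¬y6 is true.
  22. {y4, y7, ¬y5} — ¬y5 is true.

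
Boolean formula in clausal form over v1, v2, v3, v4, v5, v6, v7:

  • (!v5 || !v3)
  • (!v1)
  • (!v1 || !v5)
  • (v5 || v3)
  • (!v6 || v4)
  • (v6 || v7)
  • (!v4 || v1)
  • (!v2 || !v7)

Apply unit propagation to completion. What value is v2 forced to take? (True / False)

False

Unit clause (!v1) sets v1 = False.
From (v1 || !v4) and v1 = False: v4 = False.
In (v4 || !v6), v4 is now false; !v6 must hold, so v6 = False.
In (v6 || v7), v6 is now false; v7 must hold, so v7 = True.
From (!v7 || !v2) and v7 = True: v2 = False.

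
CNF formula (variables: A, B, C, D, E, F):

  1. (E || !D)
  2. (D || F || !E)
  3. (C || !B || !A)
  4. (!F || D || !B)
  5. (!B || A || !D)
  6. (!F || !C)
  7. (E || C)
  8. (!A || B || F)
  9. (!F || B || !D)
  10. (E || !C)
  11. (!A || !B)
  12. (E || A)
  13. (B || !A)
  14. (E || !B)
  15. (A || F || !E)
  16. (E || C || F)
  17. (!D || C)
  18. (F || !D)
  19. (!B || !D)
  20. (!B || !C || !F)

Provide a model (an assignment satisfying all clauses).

A = False  B = False  C = False  D = False  E = True  F = True

Branch on A: take A = False.
  then E is forced to True.
  then F is forced to True.
  then C is forced to False.
  then D is forced to False.
  then B is forced to False.
Every clause has at least one true literal under this assignment.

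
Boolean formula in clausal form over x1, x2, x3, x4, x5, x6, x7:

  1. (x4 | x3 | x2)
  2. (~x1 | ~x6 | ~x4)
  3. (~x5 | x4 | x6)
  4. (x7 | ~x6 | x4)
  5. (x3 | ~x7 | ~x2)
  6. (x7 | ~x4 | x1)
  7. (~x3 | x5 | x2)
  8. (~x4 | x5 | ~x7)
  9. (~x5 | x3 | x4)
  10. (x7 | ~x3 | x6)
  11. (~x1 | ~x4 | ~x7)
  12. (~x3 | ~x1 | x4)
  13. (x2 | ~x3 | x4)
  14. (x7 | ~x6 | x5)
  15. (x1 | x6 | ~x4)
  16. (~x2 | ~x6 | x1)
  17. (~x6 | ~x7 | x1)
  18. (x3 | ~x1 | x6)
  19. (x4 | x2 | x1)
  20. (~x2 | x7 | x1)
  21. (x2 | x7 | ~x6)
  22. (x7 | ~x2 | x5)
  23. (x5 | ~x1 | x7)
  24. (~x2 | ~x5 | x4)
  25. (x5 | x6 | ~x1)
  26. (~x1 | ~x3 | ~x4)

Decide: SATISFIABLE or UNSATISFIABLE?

SATISFIABLE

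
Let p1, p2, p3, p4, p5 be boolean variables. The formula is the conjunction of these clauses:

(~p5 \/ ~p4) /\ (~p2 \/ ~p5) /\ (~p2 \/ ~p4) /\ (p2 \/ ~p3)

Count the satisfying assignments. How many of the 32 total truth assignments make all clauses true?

Split on p2, then p4.
  p2=T, p4=T: a clause becomes empty — 0.
  p2=T, p4=F: remaining (p1,p3,p5) ∈ {(F,F,F); (F,T,F); (T,F,F); (T,T,F)} — 4.
  p2=F, p4=T: remaining (p1,p3,p5) ∈ {(F,F,F); (T,F,F)} — 2.
  p2=F, p4=F: remaining (p1,p3,p5) ∈ {(F,F,F); (F,F,T); (T,F,F); (T,F,T)} — 4.
Total: 0 + 4 + 2 + 4 = 10.

10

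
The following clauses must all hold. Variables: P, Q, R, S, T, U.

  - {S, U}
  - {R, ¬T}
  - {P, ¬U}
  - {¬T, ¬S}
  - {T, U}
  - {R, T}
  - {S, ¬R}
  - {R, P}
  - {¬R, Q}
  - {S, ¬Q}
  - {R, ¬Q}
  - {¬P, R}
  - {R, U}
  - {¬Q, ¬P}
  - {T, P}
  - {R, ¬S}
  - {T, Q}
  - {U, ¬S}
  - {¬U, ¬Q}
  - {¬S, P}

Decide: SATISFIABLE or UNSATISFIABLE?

UNSATISFIABLE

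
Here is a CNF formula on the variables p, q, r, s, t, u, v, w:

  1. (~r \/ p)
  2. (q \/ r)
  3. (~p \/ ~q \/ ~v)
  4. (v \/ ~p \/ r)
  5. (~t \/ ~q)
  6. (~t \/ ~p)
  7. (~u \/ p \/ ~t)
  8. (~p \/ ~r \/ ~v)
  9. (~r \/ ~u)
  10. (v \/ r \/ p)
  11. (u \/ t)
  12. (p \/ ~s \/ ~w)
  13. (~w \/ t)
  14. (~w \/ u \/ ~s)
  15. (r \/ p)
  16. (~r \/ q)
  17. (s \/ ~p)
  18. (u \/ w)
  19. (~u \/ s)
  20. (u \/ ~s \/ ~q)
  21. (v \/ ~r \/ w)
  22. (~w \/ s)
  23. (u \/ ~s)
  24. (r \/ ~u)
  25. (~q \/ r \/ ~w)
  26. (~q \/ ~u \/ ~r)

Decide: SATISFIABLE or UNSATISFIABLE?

r = True:
  propagation gives p=True, t=False, v=False, u=False; an empty clause results — contradiction.
r = False:
  propagation gives q=True, t=False, u=True; an empty clause results — contradiction.
Every branch closes, so no satisfying assignment exists.

UNSATISFIABLE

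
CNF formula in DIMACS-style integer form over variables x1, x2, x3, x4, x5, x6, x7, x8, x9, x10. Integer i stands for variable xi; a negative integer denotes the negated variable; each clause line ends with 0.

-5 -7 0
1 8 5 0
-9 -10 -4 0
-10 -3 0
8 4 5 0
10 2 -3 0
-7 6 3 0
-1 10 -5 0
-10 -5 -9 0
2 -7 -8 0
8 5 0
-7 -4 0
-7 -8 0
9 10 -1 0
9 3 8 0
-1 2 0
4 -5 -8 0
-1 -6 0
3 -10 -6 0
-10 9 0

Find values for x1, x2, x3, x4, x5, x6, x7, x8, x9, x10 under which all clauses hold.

x1=F, x2=F, x3=F, x4=T, x5=T, x6=F, x7=F, x8=F, x9=T, x10=F

x7 occurs only negated in the remaining clauses — set x7 = False.
Try x1 = False.
Set x2 = False and propagate.
Try x3 = False.
The remaining clauses are satisfied by x4 = True, x5 = True, x6 = False, x8 = False, x9 = True, x10 = False.
Every clause has at least one true literal under this assignment.
Check each clause:
  1. {¬x5, ¬x7} — ¬x7 is true.
  2. {x8, x5, x1} — x5 is true.
  3. {¬x4, ¬x10, ¬x9} — ¬x10 is true.
  4. {¬x10, ¬x3} — ¬x3 is true.
  5. {x5, x8, x4} — x4 is true.
  6. {x10, x2, ¬x3} — ¬x3 is true.
  7. {x3, x6, ¬x7} — ¬x7 is true.
  8. {¬x1, x10, ¬x5} — ¬x1 is true.
  9. {¬x9, ¬x5, ¬x10} — ¬x10 is true.
  10. {¬x8, ¬x7, x2} — ¬x8 is true.
  11. {x8, x5} — x5 is true.
  12. {¬x7, ¬x4} — ¬x7 is true.
  13. {¬x8, ¬x7} — ¬x8 is true.
  14. {x10, x9, ¬x1} — x9 is true.
  15. {x8, x9, x3} — x9 is true.
  16. {¬x1, x2} — ¬x1 is true.
  17. {¬x5, x4, ¬x8} — ¬x8 is true.
  18. {¬x6, ¬x1} — ¬x6 is true.
  19. {¬x6, ¬x10, x3} — ¬x6 is true.
  20. {¬x10, x9} — x9 is true.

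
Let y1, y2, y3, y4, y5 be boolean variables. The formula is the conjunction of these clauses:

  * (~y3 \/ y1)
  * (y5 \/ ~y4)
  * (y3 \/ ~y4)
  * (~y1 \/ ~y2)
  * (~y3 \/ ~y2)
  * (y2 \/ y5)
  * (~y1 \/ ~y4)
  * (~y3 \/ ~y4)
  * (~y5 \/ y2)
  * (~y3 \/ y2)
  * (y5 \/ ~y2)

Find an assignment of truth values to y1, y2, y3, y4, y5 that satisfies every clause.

y4 occurs only negated in the remaining clauses — set y4 = False.
Try y1 = False.
  then y3 is forced to False.
Try y2 = True.
  then y5 is forced to True.

y1=False, y2=True, y3=False, y4=False, y5=True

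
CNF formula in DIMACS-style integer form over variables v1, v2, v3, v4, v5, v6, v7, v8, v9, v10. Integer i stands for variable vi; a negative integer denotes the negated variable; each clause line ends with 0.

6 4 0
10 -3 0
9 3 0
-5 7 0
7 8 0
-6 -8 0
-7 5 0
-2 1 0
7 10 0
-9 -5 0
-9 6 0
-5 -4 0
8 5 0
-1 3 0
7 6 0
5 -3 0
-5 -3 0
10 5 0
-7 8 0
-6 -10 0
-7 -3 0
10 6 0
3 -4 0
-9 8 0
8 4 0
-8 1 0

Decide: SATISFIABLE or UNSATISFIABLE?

v5 = True:
  propagation gives v7=True, v9=False, v3=True; an empty clause results — contradiction.
v5 = False:
  propagation gives v7=False, v8=True, v6=False; an empty clause results — contradiction.
Every branch closes, so no satisfying assignment exists.

UNSATISFIABLE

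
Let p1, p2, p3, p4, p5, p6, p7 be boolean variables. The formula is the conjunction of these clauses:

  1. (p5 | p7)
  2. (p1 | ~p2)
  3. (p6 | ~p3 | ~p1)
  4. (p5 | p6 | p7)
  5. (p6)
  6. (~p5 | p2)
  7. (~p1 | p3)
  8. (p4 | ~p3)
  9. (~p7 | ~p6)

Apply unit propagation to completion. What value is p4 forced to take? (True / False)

True

(p6) is a unit clause: p6 = True.
In (~p6 | ~p7), ~p6 is now false; ~p7 must hold, so p7 = False.
In (p5 | p7), p7 is now false; p5 must hold, so p5 = True.
In (p2 | ~p5), ~p5 is now false; p2 must hold, so p2 = True.
(~p2 | p1): since p2 = True, the clause reduces to (p1). p1 = True.
From (p3 | ~p1) and p1 = True: p3 = True.
In (~p3 | p4), ~p3 is now false; p4 must hold, so p4 = True.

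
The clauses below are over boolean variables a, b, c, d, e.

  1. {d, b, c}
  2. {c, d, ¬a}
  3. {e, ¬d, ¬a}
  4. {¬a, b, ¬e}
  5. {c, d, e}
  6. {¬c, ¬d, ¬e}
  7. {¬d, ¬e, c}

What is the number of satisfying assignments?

12

Split on d, then c.
  d=1, c=1: remaining (a,b,e) ∈ {(0,0,0); (0,1,0)} — 2.
  d=1, c=0: remaining (a,b,e) ∈ {(0,0,0); (0,1,0)} — 2.
  d=0, c=1: 7 of the 8 assignments to (a,b,e) work.
  d=0, c=0: remaining (a,b,e) ∈ {(0,1,1)} — 1.
Total: 2 + 2 + 7 + 1 = 12.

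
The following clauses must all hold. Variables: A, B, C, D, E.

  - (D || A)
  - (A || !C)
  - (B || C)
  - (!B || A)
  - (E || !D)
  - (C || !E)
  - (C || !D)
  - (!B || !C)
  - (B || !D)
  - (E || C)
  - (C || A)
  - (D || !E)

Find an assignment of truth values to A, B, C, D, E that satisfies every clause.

A=True  B=False  C=True  D=False  E=False

Pure literal: A appears only positively; assign A = True.
Branch on B: take B = False.
  then C is forced to True.
  then D is forced to False.
  then E is forced to False.
Every clause has at least one true literal under this assignment.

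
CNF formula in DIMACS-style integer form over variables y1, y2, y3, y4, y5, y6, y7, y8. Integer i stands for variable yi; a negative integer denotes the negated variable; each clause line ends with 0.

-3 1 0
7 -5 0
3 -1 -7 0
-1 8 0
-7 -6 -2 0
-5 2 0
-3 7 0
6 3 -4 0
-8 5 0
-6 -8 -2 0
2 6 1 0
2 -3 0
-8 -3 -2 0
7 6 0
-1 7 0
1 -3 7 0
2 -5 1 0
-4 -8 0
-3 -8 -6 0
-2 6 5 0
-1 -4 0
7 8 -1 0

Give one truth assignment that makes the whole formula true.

y1=0  y2=1  y3=0  y4=0  y5=1  y6=0  y7=1  y8=1

y4 occurs only negated in the remaining clauses — set y4 = False.
Try y1 = False.
  then y3 is forced to False.
The remaining clauses are satisfied by y2 = True, y5 = True, y6 = False, y7 = True, y8 = True.
Check each clause:
  1. (!y3 || y1) — !y3 is true.
  2. (!y5 || y7) — y7 is true.
  3. (y3 || !y1 || !y7) — !y1 is true.
  4. (y8 || !y1) — y8 is true.
  5. (!y6 || !y7 || !y2) — !y6 is true.
  6. (y2 || !y5) — y2 is true.
  7. (!y3 || y7) — !y3 is true.
  8. (!y4 || y6 || y3) — !y4 is true.
  9. (y5 || !y8) — y5 is true.
  10. (!y6 || !y2 || !y8) — !y6 is true.
  11. (y6 || y2 || y1) — y2 is true.
  12. (!y3 || y2) — y2 is true.
  13. (!y2 || !y3 || !y8) — !y3 is true.
  14. (y7 || y6) — y7 is true.
  15. (y7 || !y1) — !y1 is true.
  16. (y1 || !y3 || y7) — !y3 is true.
  17. (!y5 || y2 || y1) — y2 is true.
  18. (!y4 || !y8) — !y4 is true.
  19. (!y8 || !y6 || !y3) — !y6 is true.
  20. (y5 || y6 || !y2) — y5 is true.
  21. (!y1 || !y4) — !y4 is true.
  22. (y8 || !y1 || y7) — y8 is true.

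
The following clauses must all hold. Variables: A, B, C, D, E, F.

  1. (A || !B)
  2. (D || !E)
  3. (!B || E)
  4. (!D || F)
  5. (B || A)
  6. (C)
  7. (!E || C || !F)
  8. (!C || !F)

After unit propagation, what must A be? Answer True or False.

(C) is a unit clause: C = True.
In (!F || !C), !C is now false; !F must hold, so F = False.
From (!D || F) and F = False: D = False.
From (!E || D) and D = False: E = False.
From (!B || E) and E = False: B = False.
(A || B) with B = False leaves only A, so A = True.

True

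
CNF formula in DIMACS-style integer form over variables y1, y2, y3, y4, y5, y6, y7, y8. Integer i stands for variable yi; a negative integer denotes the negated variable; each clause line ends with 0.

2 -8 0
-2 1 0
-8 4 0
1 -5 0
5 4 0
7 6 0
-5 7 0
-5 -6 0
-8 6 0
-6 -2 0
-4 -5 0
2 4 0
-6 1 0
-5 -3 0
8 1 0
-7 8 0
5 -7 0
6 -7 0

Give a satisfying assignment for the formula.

y1=T, y2=F, y3=T, y4=T, y5=F, y6=T, y7=F, y8=F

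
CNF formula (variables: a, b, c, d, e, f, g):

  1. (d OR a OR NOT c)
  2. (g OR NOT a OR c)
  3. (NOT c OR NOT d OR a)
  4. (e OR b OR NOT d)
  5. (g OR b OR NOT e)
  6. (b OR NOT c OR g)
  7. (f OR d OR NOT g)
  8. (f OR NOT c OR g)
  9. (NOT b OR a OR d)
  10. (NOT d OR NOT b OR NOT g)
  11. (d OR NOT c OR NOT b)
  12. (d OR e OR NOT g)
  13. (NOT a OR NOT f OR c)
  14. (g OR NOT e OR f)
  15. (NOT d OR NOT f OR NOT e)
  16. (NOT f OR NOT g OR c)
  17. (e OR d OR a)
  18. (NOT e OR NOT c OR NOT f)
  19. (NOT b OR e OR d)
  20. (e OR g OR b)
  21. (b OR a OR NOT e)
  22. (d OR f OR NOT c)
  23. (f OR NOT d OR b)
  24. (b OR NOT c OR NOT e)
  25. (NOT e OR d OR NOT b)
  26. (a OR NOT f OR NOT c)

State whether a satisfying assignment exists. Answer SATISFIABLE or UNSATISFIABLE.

SATISFIABLE

Set a = True and propagate.
Try b = True.
Set c = True and propagate.
  then d is forced to True.
  then g is forced to False.
  then f is forced to True.
  then e is forced to False.
So a=1  b=1  c=1  d=1  e=0  f=1  g=0 is a satisfying assignment.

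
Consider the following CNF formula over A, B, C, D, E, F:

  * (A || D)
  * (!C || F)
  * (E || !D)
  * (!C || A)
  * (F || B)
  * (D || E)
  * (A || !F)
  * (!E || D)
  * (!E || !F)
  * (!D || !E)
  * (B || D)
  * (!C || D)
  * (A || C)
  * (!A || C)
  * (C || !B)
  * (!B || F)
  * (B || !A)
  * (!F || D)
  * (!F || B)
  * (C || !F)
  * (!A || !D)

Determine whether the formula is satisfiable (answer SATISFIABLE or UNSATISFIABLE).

UNSATISFIABLE

D = True:
  propagation gives E=True; an empty clause results — contradiction.
D = False:
  propagation gives A=True, E=True; an empty clause results — contradiction.
Every branch closes, so no satisfying assignment exists.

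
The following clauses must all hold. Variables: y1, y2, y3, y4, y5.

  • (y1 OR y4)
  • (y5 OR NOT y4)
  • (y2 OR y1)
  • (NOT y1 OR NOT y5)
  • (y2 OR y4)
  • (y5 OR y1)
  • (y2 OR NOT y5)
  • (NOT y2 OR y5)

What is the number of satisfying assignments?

Satisfying assignments:
  y1=F y2=T y3=F y4=T y5=T
  y1=F y2=T y3=T y4=T y5=T
That's 2 in total.

2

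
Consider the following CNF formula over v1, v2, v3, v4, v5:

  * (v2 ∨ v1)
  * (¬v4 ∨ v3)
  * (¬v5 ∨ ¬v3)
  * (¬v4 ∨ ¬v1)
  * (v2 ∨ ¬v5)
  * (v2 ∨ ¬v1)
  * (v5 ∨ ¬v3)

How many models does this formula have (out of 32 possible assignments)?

Satisfying assignments:
  v1=F v2=T v3=F v4=F v5=F
  v1=F v2=T v3=F v4=F v5=T
  v1=T v2=T v3=F v4=F v5=F
  v1=T v2=T v3=F v4=F v5=T
Count: 4.

4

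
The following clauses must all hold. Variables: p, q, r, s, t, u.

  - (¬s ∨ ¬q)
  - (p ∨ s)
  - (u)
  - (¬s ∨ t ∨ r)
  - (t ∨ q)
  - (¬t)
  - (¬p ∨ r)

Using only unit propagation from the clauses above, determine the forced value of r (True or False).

True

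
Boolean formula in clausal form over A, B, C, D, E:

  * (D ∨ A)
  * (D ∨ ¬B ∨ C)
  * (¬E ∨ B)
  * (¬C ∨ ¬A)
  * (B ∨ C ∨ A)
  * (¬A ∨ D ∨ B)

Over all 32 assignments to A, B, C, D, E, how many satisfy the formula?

Split on A, then B.
  A=T, B=T: remaining (C,D,E) ∈ {(F,T,F); (F,T,T)} — 2.
  A=T, B=F: remaining (C,D,E) ∈ {(F,T,F)} — 1.
  A=F, B=T: remaining (C,D,E) ∈ {(F,T,F); (F,T,T); (T,T,F); (T,T,T)} — 4.
  A=F, B=F: remaining (C,D,E) ∈ {(T,T,F)} — 1.
Total: 2 + 1 + 4 + 1 = 8.

8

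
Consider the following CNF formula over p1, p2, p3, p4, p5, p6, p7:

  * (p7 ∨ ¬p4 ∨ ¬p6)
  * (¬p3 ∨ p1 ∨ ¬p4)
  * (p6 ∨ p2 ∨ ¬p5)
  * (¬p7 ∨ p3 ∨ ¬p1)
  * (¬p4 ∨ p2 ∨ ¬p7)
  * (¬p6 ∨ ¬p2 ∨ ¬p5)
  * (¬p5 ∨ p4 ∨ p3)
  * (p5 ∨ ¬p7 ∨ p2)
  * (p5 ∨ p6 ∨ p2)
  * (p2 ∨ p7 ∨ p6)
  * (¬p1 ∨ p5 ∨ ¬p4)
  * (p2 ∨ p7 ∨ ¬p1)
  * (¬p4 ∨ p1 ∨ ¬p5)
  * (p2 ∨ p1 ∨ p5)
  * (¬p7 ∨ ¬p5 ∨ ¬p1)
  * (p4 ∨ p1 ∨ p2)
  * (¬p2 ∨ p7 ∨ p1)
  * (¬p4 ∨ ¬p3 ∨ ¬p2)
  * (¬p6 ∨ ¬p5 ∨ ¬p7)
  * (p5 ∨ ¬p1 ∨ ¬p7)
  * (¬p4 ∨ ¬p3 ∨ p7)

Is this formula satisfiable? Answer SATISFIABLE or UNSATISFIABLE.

SATISFIABLE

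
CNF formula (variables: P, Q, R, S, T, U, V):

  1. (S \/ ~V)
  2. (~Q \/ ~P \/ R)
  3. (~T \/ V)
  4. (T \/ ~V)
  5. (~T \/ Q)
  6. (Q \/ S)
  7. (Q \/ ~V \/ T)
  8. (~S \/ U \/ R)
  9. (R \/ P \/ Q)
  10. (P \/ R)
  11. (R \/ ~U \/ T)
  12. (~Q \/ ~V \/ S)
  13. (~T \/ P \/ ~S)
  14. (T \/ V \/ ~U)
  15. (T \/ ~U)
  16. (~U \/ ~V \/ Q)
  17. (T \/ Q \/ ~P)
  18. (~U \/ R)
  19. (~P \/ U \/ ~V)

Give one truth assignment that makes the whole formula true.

R occurs only positively in the remaining clauses — set R = True.
Set P = False and propagate.
Branch on Q: take Q = False.
  then T is forced to False.
  then V is forced to False.
  then S is forced to True.
  then U is forced to False.
Every clause has at least one true literal under this assignment.

P=0  Q=0  R=1  S=1  T=0  U=0  V=0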